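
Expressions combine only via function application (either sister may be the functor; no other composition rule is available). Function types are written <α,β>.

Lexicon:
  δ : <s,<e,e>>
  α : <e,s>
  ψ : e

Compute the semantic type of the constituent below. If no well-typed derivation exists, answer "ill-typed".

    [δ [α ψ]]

[α ψ]: α is <e,s>, ψ is e; result s.
[δ [α ψ]]: δ is <s,<e,e>>, [α ψ] is s; result <e,e>.

<e,e>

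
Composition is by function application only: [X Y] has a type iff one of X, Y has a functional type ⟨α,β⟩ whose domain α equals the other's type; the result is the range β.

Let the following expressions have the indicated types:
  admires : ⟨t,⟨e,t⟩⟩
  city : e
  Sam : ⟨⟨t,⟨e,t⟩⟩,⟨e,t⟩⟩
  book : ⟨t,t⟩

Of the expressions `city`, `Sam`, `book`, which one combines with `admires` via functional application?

city : e — does not combine with admires.
Sam — combines: Sam : ⟨⟨t,⟨e,t⟩⟩,⟨e,t⟩⟩ takes admires : ⟨t,⟨e,t⟩⟩ as argument, giving ⟨e,t⟩.
book : ⟨t,t⟩ — does not combine with admires.

Sam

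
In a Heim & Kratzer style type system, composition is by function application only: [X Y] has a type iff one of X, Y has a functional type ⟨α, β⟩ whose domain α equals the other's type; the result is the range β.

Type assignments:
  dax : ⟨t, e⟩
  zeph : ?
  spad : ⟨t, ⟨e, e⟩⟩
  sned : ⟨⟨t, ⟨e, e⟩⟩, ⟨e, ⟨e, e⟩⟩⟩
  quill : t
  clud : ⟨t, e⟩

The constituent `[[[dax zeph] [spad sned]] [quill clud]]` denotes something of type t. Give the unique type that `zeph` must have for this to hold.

[[[dax zeph] [spad sned]] [quill clud]] is required to be t. [quill clud] : e cannot yield t as functor, so [[dax zeph] [spad sned]] : ⟨e, t⟩.
[[dax zeph] [spad sned]] is required to be ⟨e, t⟩. [spad sned] : ⟨e, ⟨e, e⟩⟩ cannot yield ⟨e, t⟩ as functor, so [dax zeph] : ⟨⟨e, ⟨e, e⟩⟩, ⟨e, t⟩⟩.
[dax zeph] is required to be ⟨⟨e, ⟨e, e⟩⟩, ⟨e, t⟩⟩. dax : ⟨t, e⟩ cannot yield ⟨⟨e, ⟨e, e⟩⟩, ⟨e, t⟩⟩ as functor, so zeph : ⟨⟨t, e⟩, ⟨⟨e, ⟨e, e⟩⟩, ⟨e, t⟩⟩⟩.

⟨⟨t, e⟩, ⟨⟨e, ⟨e, e⟩⟩, ⟨e, t⟩⟩⟩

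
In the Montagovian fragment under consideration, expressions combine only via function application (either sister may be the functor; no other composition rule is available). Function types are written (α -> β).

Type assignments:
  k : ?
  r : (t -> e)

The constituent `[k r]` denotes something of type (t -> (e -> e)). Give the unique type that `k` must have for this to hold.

[k r] is required to be (t -> (e -> e)). r : (t -> e) cannot yield (t -> (e -> e)) as functor, so k : ((t -> e) -> (t -> (e -> e))).

((t -> e) -> (t -> (e -> e)))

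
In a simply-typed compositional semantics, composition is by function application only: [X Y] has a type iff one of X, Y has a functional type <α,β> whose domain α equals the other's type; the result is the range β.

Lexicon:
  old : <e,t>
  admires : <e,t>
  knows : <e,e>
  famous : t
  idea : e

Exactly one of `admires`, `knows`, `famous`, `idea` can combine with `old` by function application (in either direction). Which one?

idea

admires : <e,t> — no; old wants e, and admires wants e.
knows : <e,e> — no; old wants e, and knows wants e.
famous : t — no; old wants e, and famous wants nothing (atomic).
idea — combines: old : <e,t> takes idea : e as argument, giving t.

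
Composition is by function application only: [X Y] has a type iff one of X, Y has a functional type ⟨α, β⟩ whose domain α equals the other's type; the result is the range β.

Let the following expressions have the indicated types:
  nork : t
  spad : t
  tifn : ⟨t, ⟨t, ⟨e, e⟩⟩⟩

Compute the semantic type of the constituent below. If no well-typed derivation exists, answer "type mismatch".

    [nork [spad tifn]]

⟨e, e⟩

[spad tifn] — tifn of type ⟨t, ⟨t, ⟨e, e⟩⟩⟩ combines with spad of type t: type ⟨t, ⟨e, e⟩⟩.
[nork [spad tifn]] — [spad tifn] of type ⟨t, ⟨e, e⟩⟩ combines with nork of type t: type ⟨e, e⟩.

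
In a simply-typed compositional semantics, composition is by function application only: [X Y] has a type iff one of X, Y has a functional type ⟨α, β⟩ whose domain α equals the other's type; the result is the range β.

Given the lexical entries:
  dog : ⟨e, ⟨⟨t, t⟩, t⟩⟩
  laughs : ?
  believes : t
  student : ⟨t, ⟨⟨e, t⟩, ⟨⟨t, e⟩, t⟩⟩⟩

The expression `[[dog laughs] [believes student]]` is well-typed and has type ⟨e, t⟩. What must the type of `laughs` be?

For [[dog laughs] [believes student]] to have type ⟨e, t⟩ with [believes student] of type ⟨⟨e, t⟩, ⟨⟨t, e⟩, t⟩⟩, [dog laughs] must be the function: [dog laughs] : ⟨⟨⟨e, t⟩, ⟨⟨t, e⟩, t⟩⟩, ⟨e, t⟩⟩.
For [dog laughs] to have type ⟨⟨⟨e, t⟩, ⟨⟨t, e⟩, t⟩⟩, ⟨e, t⟩⟩ with dog of type ⟨e, ⟨⟨t, t⟩, t⟩⟩, laughs must be the function: laughs : ⟨⟨e, ⟨⟨t, t⟩, t⟩⟩, ⟨⟨⟨e, t⟩, ⟨⟨t, e⟩, t⟩⟩, ⟨e, t⟩⟩⟩.

⟨⟨e, ⟨⟨t, t⟩, t⟩⟩, ⟨⟨⟨e, t⟩, ⟨⟨t, e⟩, t⟩⟩, ⟨e, t⟩⟩⟩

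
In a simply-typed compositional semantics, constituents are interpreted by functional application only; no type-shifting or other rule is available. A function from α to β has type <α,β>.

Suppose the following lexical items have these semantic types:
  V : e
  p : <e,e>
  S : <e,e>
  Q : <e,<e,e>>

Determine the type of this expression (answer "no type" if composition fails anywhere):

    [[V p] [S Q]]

no type

At [V p], p : <e,e> takes V : e, giving e.
[S Q]: <e,e> with <e,<e,e>> — neither is a function whose domain matches the other; composition fails here.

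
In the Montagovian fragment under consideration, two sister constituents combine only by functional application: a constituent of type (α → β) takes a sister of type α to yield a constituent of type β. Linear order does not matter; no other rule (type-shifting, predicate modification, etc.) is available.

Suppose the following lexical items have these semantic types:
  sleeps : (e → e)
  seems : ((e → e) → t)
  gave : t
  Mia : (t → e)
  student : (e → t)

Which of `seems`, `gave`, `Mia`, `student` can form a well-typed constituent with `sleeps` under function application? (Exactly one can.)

seems

seems — combines: seems : ((e → e) → t) takes sleeps : (e → e) as argument, giving t.
gave : t — no; sleeps wants e, and gave wants nothing (atomic).
Mia : (t → e) — no; sleeps wants e, and Mia wants t.
student : (e → t) — no; sleeps wants e, and student wants e.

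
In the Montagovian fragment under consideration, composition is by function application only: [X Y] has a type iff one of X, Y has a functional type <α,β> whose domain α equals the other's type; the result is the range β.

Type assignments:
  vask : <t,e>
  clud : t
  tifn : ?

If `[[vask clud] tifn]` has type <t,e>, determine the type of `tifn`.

<e,<t,e>>

[[vask clud] tifn] is required to be <t,e>. [vask clud] : e cannot yield <t,e> as functor, so tifn : <e,<t,e>>.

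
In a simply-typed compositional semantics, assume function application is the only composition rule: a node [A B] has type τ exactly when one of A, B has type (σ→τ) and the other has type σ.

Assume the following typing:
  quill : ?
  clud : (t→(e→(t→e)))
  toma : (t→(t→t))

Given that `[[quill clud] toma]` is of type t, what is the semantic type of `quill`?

At [[quill clud] toma] (required: t): toma is (t→(t→t)), which is not a function with range t; hence [quill clud] is the functor — type ((t→(t→t))→t).
At [quill clud] (required: ((t→(t→t))→t)): clud is (t→(e→(t→e))), which is not a function with range ((t→(t→t))→t); hence quill is the functor — type ((t→(e→(t→e)))→((t→(t→t))→t)).

((t→(e→(t→e)))→((t→(t→t))→t))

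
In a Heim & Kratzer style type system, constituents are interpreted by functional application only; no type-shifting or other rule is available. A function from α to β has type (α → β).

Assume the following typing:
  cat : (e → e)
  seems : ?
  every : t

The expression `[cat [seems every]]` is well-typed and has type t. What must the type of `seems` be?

(t → ((e → e) → t))

For [cat [seems every]] to have type t with cat of type (e → e), [seems every] must be the function: [seems every] : ((e → e) → t).
For [seems every] to have type ((e → e) → t) with every of type t, seems must be the function: seems : (t → ((e → e) → t)).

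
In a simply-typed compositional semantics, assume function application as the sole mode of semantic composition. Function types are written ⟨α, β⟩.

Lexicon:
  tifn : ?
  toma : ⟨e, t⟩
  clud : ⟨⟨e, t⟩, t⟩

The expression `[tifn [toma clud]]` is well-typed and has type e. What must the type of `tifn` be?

⟨t, e⟩

At [tifn [toma clud]] (required: e): [toma clud] is t, which is not a function with range e; hence tifn is the functor — type ⟨t, e⟩.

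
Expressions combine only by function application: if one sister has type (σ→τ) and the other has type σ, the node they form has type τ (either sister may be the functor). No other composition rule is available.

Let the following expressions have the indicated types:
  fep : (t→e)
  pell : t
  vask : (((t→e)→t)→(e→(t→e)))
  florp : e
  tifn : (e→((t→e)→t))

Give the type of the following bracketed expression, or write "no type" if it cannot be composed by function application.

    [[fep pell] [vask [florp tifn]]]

(t→e)

[fep pell]: (t→e) applied to t yields e.
[florp tifn]: (e→((t→e)→t)) applied to e yields ((t→e)→t).
[vask [florp tifn]]: (((t→e)→t)→(e→(t→e))) applied to ((t→e)→t) yields (e→(t→e)).
[[fep pell] [vask [florp tifn]]]: (e→(t→e)) applied to e yields (t→e).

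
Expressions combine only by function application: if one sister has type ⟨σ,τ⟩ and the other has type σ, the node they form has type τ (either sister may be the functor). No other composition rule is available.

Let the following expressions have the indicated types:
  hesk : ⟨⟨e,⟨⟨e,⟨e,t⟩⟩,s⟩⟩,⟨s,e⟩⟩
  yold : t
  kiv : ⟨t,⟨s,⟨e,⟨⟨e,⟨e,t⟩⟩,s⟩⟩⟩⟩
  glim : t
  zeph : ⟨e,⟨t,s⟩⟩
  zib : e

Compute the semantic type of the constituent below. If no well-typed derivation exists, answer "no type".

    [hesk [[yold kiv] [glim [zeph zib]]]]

[yold kiv]: kiv is ⟨t,⟨s,⟨e,⟨⟨e,⟨e,t⟩⟩,s⟩⟩⟩⟩, yold is t; result ⟨s,⟨e,⟨⟨e,⟨e,t⟩⟩,s⟩⟩⟩.
[zeph zib]: zeph is ⟨e,⟨t,s⟩⟩, zib is e; result ⟨t,s⟩.
[glim [zeph zib]]: [zeph zib] is ⟨t,s⟩, glim is t; result s.
[[yold kiv] [glim [zeph zib]]]: [yold kiv] is ⟨s,⟨e,⟨⟨e,⟨e,t⟩⟩,s⟩⟩⟩, [glim [zeph zib]] is s; result ⟨e,⟨⟨e,⟨e,t⟩⟩,s⟩⟩.
[hesk [[yold kiv] [glim [zeph zib]]]]: hesk is ⟨⟨e,⟨⟨e,⟨e,t⟩⟩,s⟩⟩,⟨s,e⟩⟩, [[yold kiv] [glim [zeph zib]]] is ⟨e,⟨⟨e,⟨e,t⟩⟩,s⟩⟩; result ⟨s,e⟩.

⟨s,e⟩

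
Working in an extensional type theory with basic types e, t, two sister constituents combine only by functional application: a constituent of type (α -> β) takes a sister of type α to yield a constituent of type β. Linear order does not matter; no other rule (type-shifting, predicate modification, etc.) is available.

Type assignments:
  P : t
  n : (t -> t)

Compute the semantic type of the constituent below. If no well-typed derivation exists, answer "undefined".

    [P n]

t

[P n]: (t -> t) applied to t yields t.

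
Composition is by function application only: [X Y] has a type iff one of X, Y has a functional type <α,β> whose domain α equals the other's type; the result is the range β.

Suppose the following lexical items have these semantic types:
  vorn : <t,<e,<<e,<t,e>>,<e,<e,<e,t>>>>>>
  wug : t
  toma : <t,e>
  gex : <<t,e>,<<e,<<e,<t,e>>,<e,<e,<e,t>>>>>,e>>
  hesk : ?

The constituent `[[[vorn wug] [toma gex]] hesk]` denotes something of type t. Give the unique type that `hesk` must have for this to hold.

<e,t>

[[[vorn wug] [toma gex]] hesk] must have type t. The sister [[vorn wug] [toma gex]] has type e; that is not a function onto t, so hesk must be the functor, of type <e,t>.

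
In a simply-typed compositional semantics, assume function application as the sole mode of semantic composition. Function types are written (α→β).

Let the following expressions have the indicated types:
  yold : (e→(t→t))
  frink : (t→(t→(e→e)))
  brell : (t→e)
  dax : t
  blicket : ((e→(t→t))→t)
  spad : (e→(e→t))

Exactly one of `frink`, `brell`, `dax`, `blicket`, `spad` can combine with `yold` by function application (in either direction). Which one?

frink : (t→(t→(e→e))) — no; yold wants e, and frink wants t.
brell : (t→e) — no; yold wants e, and brell wants t.
dax : t — no; yold wants e, and dax wants nothing (atomic).
blicket — combines: blicket : ((e→(t→t))→t) takes yold : (e→(t→t)) as argument, giving t.
spad : (e→(e→t)) — no; yold wants e, and spad wants e.

blicket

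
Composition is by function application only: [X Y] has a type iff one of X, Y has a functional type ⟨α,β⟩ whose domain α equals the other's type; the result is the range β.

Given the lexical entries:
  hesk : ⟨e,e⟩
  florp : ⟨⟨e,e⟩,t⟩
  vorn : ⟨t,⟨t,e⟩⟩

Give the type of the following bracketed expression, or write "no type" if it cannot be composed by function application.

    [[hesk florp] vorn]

[hesk florp] — florp of type ⟨⟨e,e⟩,t⟩ combines with hesk of type ⟨e,e⟩: type t.
[[hesk florp] vorn] — vorn of type ⟨t,⟨t,e⟩⟩ combines with [hesk florp] of type t: type ⟨t,e⟩.

⟨t,e⟩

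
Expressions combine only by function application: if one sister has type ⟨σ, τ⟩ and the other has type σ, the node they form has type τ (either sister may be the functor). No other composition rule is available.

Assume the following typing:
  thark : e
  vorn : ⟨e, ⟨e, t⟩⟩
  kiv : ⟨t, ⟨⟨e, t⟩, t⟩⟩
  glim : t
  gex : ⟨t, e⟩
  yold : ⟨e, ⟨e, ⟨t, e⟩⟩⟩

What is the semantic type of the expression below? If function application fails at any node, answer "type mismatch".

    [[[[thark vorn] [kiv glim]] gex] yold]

[thark vorn] — vorn of type ⟨e, ⟨e, t⟩⟩ combines with thark of type e: type ⟨e, t⟩.
[kiv glim] — kiv of type ⟨t, ⟨⟨e, t⟩, t⟩⟩ combines with glim of type t: type ⟨⟨e, t⟩, t⟩.
[[thark vorn] [kiv glim]] — [kiv glim] of type ⟨⟨e, t⟩, t⟩ combines with [thark vorn] of type ⟨e, t⟩: type t.
[[[thark vorn] [kiv glim]] gex] — gex of type ⟨t, e⟩ combines with [[thark vorn] [kiv glim]] of type t: type e.
[[[[thark vorn] [kiv glim]] gex] yold] — yold of type ⟨e, ⟨e, ⟨t, e⟩⟩⟩ combines with [[[thark vorn] [kiv glim]] gex] of type e: type ⟨e, ⟨t, e⟩⟩.

⟨e, ⟨t, e⟩⟩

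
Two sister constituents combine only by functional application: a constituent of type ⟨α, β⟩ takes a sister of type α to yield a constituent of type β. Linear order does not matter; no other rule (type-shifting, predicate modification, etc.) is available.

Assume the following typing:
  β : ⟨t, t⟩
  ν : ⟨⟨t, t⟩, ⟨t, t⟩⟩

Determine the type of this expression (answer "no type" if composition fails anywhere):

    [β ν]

⟨t, t⟩

[β ν]: ν is ⟨⟨t, t⟩, ⟨t, t⟩⟩, β is ⟨t, t⟩; result ⟨t, t⟩.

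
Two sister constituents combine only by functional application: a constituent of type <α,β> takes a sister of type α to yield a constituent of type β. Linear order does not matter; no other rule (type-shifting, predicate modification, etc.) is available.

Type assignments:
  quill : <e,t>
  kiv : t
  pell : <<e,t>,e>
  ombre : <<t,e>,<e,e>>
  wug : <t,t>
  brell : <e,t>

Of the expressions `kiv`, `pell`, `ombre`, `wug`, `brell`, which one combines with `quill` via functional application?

kiv : t — does not combine with quill.
pell — combines: pell : <<e,t>,e> takes quill : <e,t> as argument, giving e.
ombre : <<t,e>,<e,e>> — does not combine with quill.
wug : <t,t> — does not combine with quill.
brell : <e,t> — does not combine with quill.

pell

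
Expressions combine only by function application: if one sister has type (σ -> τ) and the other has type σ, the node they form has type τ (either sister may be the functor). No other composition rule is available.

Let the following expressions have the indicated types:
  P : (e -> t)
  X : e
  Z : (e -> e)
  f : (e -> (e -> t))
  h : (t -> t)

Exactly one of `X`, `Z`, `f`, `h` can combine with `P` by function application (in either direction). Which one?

X

X — combines: P : (e -> t) takes X : e as argument, giving t.
Z : (e -> e) — no; P wants e, and Z wants e.
f : (e -> (e -> t)) — no; P wants e, and f wants e.
h : (t -> t) — no; P wants e, and h wants t.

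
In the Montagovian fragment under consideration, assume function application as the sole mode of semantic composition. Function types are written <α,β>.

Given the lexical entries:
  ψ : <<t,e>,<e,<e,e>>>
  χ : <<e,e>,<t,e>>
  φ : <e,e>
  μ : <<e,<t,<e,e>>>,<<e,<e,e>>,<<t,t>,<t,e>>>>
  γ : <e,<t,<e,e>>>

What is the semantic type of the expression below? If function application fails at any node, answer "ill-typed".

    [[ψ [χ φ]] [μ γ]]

<<t,t>,<t,e>>

[χ φ]: χ is <<e,e>,<t,e>>, φ is <e,e>; result <t,e>.
[ψ [χ φ]]: ψ is <<t,e>,<e,<e,e>>>, [χ φ] is <t,e>; result <e,<e,e>>.
[μ γ]: μ is <<e,<t,<e,e>>>,<<e,<e,e>>,<<t,t>,<t,e>>>>, γ is <e,<t,<e,e>>>; result <<e,<e,e>>,<<t,t>,<t,e>>>.
[[ψ [χ φ]] [μ γ]]: [μ γ] is <<e,<e,e>>,<<t,t>,<t,e>>>, [ψ [χ φ]] is <e,<e,e>>; result <<t,t>,<t,e>>.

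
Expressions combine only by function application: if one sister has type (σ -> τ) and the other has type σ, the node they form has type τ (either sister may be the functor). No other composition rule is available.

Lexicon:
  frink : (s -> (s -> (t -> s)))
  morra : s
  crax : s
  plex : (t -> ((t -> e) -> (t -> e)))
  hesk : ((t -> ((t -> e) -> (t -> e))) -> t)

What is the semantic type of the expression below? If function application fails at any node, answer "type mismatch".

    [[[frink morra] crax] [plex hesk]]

[frink morra] — frink of type (s -> (s -> (t -> s))) combines with morra of type s: type (s -> (t -> s)).
[[frink morra] crax] — [frink morra] of type (s -> (t -> s)) combines with crax of type s: type (t -> s).
[plex hesk] — hesk of type ((t -> ((t -> e) -> (t -> e))) -> t) combines with plex of type (t -> ((t -> e) -> (t -> e))): type t.
[[[frink morra] crax] [plex hesk]] — [[frink morra] crax] of type (t -> s) combines with [plex hesk] of type t: type s.

s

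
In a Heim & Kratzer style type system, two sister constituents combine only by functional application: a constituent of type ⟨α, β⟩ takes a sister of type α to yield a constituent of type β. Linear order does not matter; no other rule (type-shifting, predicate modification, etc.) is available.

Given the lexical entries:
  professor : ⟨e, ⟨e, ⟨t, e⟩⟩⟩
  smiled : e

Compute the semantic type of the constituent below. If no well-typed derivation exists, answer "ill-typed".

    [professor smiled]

At [professor smiled], professor : ⟨e, ⟨e, ⟨t, e⟩⟩⟩ takes smiled : e, giving ⟨e, ⟨t, e⟩⟩.

⟨e, ⟨t, e⟩⟩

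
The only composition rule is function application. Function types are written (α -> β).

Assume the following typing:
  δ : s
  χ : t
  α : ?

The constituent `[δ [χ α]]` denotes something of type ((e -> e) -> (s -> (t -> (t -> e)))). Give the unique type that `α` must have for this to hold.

(t -> (s -> ((e -> e) -> (s -> (t -> (t -> e))))))

For [δ [χ α]] to have type ((e -> e) -> (s -> (t -> (t -> e)))) with δ of type s, [χ α] must be the function: [χ α] : (s -> ((e -> e) -> (s -> (t -> (t -> e))))).
For [χ α] to have type (s -> ((e -> e) -> (s -> (t -> (t -> e))))) with χ of type t, α must be the function: α : (t -> (s -> ((e -> e) -> (s -> (t -> (t -> e)))))).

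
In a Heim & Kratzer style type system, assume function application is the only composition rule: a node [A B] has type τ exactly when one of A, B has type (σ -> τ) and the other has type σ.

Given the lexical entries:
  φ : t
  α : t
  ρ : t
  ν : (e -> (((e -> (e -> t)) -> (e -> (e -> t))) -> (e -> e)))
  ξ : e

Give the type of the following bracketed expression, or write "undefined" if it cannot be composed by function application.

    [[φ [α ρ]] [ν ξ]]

[α ρ]: t and t cannot combine by function application — type clash.

undefined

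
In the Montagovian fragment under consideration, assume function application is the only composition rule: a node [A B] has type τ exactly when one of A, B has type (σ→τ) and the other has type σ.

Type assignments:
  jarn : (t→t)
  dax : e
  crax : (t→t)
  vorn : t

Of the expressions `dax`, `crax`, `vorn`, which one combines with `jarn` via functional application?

dax : e — jarn needs t; dax needs nothing (atomic); neither fits.
crax : (t→t) — jarn needs t; crax needs t; neither fits.
vorn — combines: jarn : (t→t) takes vorn : t as argument, giving t.

vorn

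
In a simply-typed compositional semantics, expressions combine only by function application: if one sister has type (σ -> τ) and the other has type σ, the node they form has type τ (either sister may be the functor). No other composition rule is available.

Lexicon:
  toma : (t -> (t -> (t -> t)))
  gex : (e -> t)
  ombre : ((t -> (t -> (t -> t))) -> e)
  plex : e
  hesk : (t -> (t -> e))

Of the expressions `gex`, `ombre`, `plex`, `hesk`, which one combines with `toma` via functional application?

gex : (e -> t) — no; toma wants t, and gex wants e.
ombre — combines: ombre : ((t -> (t -> (t -> t))) -> e) takes toma : (t -> (t -> (t -> t))) as argument, giving e.
plex : e — no; toma wants t, and plex wants nothing (atomic).
hesk : (t -> (t -> e)) — no; toma wants t, and hesk wants t.

ombre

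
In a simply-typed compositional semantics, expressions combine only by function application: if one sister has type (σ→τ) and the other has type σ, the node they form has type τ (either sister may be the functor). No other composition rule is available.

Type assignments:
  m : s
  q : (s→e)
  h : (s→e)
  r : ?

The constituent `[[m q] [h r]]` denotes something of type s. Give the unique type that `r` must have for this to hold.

((s→e)→(e→s))

[[m q] [h r]] is required to be s. [m q] : e cannot yield s as functor, so [h r] : (e→s).
[h r] is required to be (e→s). h : (s→e) cannot yield (e→s) as functor, so r : ((s→e)→(e→s)).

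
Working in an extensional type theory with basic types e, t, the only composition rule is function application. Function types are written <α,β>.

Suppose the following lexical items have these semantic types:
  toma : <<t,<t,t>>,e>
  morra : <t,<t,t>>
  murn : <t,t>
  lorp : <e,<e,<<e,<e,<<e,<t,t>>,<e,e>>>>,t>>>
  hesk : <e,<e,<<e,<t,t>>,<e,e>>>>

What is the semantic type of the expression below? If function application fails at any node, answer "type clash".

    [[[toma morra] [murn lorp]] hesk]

type clash

[toma morra] — toma of type <<t,<t,t>>,e> combines with morra of type <t,<t,t>>: type e.
[murn lorp]: <t,t> with <e,<e,<<e,<e,<<e,<t,t>>,<e,e>>>>,t>>> — neither is a function whose domain matches the other; composition fails here.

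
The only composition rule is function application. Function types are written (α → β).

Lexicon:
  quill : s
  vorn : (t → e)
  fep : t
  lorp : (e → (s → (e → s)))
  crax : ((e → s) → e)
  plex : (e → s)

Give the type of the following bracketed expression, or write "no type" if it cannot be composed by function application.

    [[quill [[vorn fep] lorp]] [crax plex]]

s

[vorn fep]: vorn is (t → e), fep is t; result e.
[[vorn fep] lorp]: lorp is (e → (s → (e → s))), [vorn fep] is e; result (s → (e → s)).
[quill [[vorn fep] lorp]]: [[vorn fep] lorp] is (s → (e → s)), quill is s; result (e → s).
[crax plex]: crax is ((e → s) → e), plex is (e → s); result e.
[[quill [[vorn fep] lorp]] [crax plex]]: [quill [[vorn fep] lorp]] is (e → s), [crax plex] is e; result s.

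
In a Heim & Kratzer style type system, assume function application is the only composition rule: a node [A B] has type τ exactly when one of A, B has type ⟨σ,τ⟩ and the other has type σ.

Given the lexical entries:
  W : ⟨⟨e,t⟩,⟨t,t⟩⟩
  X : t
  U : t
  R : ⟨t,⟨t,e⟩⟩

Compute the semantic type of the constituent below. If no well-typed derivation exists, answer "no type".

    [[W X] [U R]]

[W X]: ⟨⟨e,t⟩,⟨t,t⟩⟩ and t cannot combine by function application — type clash.

no type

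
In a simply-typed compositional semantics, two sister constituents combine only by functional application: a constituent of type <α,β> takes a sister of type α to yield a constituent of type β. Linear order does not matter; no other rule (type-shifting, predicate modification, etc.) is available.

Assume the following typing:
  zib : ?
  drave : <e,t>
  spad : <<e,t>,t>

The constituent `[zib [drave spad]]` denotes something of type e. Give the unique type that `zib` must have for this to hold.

<t,e>

[zib [drave spad]] is required to be e. [drave spad] : t cannot yield e as functor, so zib : <t,e>.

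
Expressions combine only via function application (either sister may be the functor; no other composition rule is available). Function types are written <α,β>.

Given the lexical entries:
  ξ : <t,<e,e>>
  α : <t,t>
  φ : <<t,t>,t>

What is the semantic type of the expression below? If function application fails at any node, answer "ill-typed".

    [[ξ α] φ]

ill-typed

[ξ α]: <t,<e,e>> with <t,t> — neither is a function whose domain matches the other; composition fails here.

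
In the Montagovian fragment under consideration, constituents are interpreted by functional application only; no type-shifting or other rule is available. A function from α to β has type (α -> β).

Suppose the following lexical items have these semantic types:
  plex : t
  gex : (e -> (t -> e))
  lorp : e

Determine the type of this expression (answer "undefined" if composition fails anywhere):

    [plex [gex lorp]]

[gex lorp]: functor gex : (e -> (t -> e)), argument lorp : e; result (t -> e).
[plex [gex lorp]]: functor [gex lorp] : (t -> e), argument plex : t; result e.

e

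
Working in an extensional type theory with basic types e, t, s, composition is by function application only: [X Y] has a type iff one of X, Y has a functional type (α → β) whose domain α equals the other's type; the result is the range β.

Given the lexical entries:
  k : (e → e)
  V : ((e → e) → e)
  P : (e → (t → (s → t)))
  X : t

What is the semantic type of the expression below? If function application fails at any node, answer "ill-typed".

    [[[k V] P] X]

(s → t)

[k V]: ((e → e) → e) applied to (e → e) yields e.
[[k V] P]: (e → (t → (s → t))) applied to e yields (t → (s → t)).
[[[k V] P] X]: (t → (s → t)) applied to t yields (s → t).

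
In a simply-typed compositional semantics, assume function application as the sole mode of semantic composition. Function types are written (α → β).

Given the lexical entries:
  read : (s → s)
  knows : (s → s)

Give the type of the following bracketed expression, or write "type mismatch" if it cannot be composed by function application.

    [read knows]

At [read knows]: neither (s → s) nor (s → s) can take the other as argument; the node is ill-typed.

type mismatch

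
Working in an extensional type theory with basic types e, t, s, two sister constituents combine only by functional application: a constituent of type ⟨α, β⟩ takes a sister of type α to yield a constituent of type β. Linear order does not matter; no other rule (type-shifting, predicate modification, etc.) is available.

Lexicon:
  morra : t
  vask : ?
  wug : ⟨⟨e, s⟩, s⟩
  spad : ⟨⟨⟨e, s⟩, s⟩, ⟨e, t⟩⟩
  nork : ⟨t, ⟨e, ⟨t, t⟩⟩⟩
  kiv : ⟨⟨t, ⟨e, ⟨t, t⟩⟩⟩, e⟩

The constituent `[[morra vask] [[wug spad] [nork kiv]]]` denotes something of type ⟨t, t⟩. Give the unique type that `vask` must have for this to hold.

⟨t, ⟨t, ⟨t, t⟩⟩⟩

[[morra vask] [[wug spad] [nork kiv]]] must have type ⟨t, t⟩. The sister [[wug spad] [nork kiv]] has type t; that is not a function onto ⟨t, t⟩, so [morra vask] must be the functor, of type ⟨t, ⟨t, t⟩⟩.
[morra vask] must have type ⟨t, ⟨t, t⟩⟩. The sister morra has type t; that is not a function onto ⟨t, ⟨t, t⟩⟩, so vask must be the functor, of type ⟨t, ⟨t, ⟨t, t⟩⟩⟩.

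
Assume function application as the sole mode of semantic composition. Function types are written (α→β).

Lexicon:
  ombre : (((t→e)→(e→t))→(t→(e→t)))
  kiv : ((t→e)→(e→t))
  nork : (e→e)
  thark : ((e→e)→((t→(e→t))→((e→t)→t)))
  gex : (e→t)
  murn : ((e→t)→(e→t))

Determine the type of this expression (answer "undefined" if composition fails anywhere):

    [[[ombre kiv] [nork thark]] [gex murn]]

t

[ombre kiv]: functor ombre : (((t→e)→(e→t))→(t→(e→t))), argument kiv : ((t→e)→(e→t)); result (t→(e→t)).
[nork thark]: functor thark : ((e→e)→((t→(e→t))→((e→t)→t))), argument nork : (e→e); result ((t→(e→t))→((e→t)→t)).
[[ombre kiv] [nork thark]]: functor [nork thark] : ((t→(e→t))→((e→t)→t)), argument [ombre kiv] : (t→(e→t)); result ((e→t)→t).
[gex murn]: functor murn : ((e→t)→(e→t)), argument gex : (e→t); result (e→t).
[[[ombre kiv] [nork thark]] [gex murn]]: functor [[ombre kiv] [nork thark]] : ((e→t)→t), argument [gex murn] : (e→t); result t.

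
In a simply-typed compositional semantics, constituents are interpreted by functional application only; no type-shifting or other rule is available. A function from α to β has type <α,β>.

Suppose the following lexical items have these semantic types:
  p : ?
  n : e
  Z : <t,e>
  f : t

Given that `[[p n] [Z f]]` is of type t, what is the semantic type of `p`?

For [[p n] [Z f]] to have type t with [Z f] of type e, [p n] must be the function: [p n] : <e,t>.
For [p n] to have type <e,t> with n of type e, p must be the function: p : <e,<e,t>>.

<e,<e,t>>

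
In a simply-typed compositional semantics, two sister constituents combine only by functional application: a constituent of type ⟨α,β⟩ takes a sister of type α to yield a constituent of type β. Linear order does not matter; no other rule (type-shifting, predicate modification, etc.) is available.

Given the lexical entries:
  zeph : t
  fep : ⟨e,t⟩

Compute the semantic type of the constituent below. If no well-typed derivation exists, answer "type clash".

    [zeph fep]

At [zeph fep]: neither t nor ⟨e,t⟩ can take the other as argument; the node is ill-typed.

type clash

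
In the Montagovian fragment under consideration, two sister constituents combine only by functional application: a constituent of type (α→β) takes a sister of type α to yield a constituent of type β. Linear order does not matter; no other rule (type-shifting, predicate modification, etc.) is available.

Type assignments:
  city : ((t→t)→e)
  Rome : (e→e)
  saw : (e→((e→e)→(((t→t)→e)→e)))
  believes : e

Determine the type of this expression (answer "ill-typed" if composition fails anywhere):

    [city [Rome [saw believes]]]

[saw believes]: (e→((e→e)→(((t→t)→e)→e))) applied to e yields ((e→e)→(((t→t)→e)→e)).
[Rome [saw believes]]: ((e→e)→(((t→t)→e)→e)) applied to (e→e) yields (((t→t)→e)→e).
[city [Rome [saw believes]]]: (((t→t)→e)→e) applied to ((t→t)→e) yields e.

e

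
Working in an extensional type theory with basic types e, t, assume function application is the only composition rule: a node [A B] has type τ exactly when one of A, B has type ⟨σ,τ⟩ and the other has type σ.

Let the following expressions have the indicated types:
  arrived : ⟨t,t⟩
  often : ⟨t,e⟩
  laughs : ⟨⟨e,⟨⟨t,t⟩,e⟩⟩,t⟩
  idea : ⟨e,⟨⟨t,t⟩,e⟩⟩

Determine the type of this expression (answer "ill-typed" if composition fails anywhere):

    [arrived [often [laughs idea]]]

ill-typed

[laughs idea]: ⟨⟨e,⟨⟨t,t⟩,e⟩⟩,t⟩ applied to ⟨e,⟨⟨t,t⟩,e⟩⟩ yields t.
[often [laughs idea]]: ⟨t,e⟩ applied to t yields e.
At [arrived [often [laughs idea]]]: neither ⟨t,t⟩ nor e can take the other as argument; the node is ill-typed.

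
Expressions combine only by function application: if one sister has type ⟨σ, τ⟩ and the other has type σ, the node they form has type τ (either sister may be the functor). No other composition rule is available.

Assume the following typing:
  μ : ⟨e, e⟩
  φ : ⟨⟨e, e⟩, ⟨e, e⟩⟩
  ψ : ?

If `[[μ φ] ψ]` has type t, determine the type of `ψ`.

[[μ φ] ψ] must have type t. The sister [μ φ] has type ⟨e, e⟩; that is not a function onto t, so ψ must be the functor, of type ⟨⟨e, e⟩, t⟩.

⟨⟨e, e⟩, t⟩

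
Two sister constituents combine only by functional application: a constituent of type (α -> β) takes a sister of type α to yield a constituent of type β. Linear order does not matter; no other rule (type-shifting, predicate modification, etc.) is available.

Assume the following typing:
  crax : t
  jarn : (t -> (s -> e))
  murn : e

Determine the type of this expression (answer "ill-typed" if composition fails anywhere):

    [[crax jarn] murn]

[crax jarn] — jarn of type (t -> (s -> e)) combines with crax of type t: type (s -> e).
[[crax jarn] murn]: (s -> e) with e — neither is a function whose domain matches the other; composition fails here.

ill-typed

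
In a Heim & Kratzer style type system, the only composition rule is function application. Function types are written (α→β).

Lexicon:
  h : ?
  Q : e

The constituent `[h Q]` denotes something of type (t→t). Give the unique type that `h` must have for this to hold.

(e→(t→t))

At [h Q] (required: (t→t)): Q is e, which is not a function with range (t→t); hence h is the functor — type (e→(t→t)).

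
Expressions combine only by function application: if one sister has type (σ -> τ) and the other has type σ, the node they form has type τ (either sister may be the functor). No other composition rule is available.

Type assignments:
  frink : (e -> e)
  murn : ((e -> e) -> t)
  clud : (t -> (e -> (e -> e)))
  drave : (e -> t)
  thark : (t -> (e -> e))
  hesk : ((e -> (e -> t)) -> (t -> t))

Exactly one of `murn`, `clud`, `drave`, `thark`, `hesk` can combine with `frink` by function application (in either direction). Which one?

murn

murn — combines: murn : ((e -> e) -> t) takes frink : (e -> e) as argument, giving t.
clud : (t -> (e -> (e -> e))) — neither side's domain matches the other.
drave : (e -> t) — neither side's domain matches the other.
thark : (t -> (e -> e)) — neither side's domain matches the other.
hesk : ((e -> (e -> t)) -> (t -> t)) — neither side's domain matches the other.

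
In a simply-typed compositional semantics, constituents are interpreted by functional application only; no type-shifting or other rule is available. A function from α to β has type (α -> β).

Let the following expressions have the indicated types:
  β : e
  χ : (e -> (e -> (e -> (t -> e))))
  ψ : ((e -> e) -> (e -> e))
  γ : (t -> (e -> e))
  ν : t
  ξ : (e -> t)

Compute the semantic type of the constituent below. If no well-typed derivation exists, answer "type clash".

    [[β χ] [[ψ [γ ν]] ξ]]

type clash

[β χ]: (e -> (e -> (e -> (t -> e)))) applied to e yields (e -> (e -> (t -> e))).
[γ ν]: (t -> (e -> e)) applied to t yields (e -> e).
[ψ [γ ν]]: ((e -> e) -> (e -> e)) applied to (e -> e) yields (e -> e).
[[ψ [γ ν]] ξ]: (e -> e) and (e -> t) cannot combine by function application — type clash.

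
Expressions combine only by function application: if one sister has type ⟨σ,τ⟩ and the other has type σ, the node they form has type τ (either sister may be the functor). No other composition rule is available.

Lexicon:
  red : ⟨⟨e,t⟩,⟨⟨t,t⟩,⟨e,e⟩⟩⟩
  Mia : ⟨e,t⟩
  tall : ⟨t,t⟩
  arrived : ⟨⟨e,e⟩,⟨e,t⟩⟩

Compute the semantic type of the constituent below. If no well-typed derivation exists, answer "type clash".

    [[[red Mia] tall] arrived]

[red Mia] — red of type ⟨⟨e,t⟩,⟨⟨t,t⟩,⟨e,e⟩⟩⟩ combines with Mia of type ⟨e,t⟩: type ⟨⟨t,t⟩,⟨e,e⟩⟩.
[[red Mia] tall] — [red Mia] of type ⟨⟨t,t⟩,⟨e,e⟩⟩ combines with tall of type ⟨t,t⟩: type ⟨e,e⟩.
[[[red Mia] tall] arrived] — arrived of type ⟨⟨e,e⟩,⟨e,t⟩⟩ combines with [[red Mia] tall] of type ⟨e,e⟩: type ⟨e,t⟩.

⟨e,t⟩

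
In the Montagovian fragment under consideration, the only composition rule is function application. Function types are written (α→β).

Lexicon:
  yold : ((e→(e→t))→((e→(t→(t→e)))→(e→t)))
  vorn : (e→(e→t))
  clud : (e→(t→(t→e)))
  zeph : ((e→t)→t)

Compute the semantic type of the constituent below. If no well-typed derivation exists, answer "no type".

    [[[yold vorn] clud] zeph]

t

[yold vorn]: yold is ((e→(e→t))→((e→(t→(t→e)))→(e→t))), vorn is (e→(e→t)); result ((e→(t→(t→e)))→(e→t)).
[[yold vorn] clud]: [yold vorn] is ((e→(t→(t→e)))→(e→t)), clud is (e→(t→(t→e))); result (e→t).
[[[yold vorn] clud] zeph]: zeph is ((e→t)→t), [[yold vorn] clud] is (e→t); result t.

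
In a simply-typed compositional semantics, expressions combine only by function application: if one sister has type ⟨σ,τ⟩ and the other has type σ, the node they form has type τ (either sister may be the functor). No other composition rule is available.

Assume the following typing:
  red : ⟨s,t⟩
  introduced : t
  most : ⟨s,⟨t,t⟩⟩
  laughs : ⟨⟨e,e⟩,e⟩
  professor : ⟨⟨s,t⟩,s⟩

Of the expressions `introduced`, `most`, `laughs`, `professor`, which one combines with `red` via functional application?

professor

introduced : t — neither side's domain matches the other.
most : ⟨s,⟨t,t⟩⟩ — neither side's domain matches the other.
laughs : ⟨⟨e,e⟩,e⟩ — neither side's domain matches the other.
professor — combines: professor : ⟨⟨s,t⟩,s⟩ takes red : ⟨s,t⟩ as argument, giving s.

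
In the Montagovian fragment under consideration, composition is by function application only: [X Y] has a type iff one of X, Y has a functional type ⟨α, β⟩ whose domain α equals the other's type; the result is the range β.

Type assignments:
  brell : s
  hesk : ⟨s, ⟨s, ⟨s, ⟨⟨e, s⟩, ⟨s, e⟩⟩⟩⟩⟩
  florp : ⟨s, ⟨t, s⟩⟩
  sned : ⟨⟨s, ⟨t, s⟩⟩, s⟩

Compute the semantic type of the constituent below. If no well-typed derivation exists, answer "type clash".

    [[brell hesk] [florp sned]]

⟨s, ⟨⟨e, s⟩, ⟨s, e⟩⟩⟩

At [brell hesk], hesk : ⟨s, ⟨s, ⟨s, ⟨⟨e, s⟩, ⟨s, e⟩⟩⟩⟩⟩ takes brell : s, giving ⟨s, ⟨s, ⟨⟨e, s⟩, ⟨s, e⟩⟩⟩⟩.
At [florp sned], sned : ⟨⟨s, ⟨t, s⟩⟩, s⟩ takes florp : ⟨s, ⟨t, s⟩⟩, giving s.
At [[brell hesk] [florp sned]], [brell hesk] : ⟨s, ⟨s, ⟨⟨e, s⟩, ⟨s, e⟩⟩⟩⟩ takes [florp sned] : s, giving ⟨s, ⟨⟨e, s⟩, ⟨s, e⟩⟩⟩.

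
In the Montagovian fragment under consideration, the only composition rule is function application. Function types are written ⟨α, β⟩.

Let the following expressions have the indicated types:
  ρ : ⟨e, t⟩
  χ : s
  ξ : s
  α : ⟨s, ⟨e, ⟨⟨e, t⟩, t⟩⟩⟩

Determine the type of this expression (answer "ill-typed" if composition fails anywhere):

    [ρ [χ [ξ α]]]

[ξ α]: functor α : ⟨s, ⟨e, ⟨⟨e, t⟩, t⟩⟩⟩, argument ξ : s; result ⟨e, ⟨⟨e, t⟩, t⟩⟩.
At [χ [ξ α]]: neither s nor ⟨e, ⟨⟨e, t⟩, t⟩⟩ can take the other as argument; the node is ill-typed.

ill-typed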